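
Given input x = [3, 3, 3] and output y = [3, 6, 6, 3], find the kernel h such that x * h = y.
Output length 4 = len(x) + len(h) - 1 ⇒ len(h) = 2. Solve h forward using h[k] = (y[k] - Σ_{i≥1} x[i]·h[k-i]) / x[0]: h[0] = y[0] / x[0] = 3 / 3 = 1; h[1] = (y[1] - 3×1) / x[0] = (6 - 3×1) / 3 = 1. So h = [1, 1]. Forward-check [3, 3, 3] * [1, 1]: y[0] = 3×1 = 3; y[1] = 3×1 + 3×1 = 6; y[2] = 3×1 + 3×1 = 6; y[3] = 3×1 = 3 → [3, 6, 6, 3] ✓

[1, 1]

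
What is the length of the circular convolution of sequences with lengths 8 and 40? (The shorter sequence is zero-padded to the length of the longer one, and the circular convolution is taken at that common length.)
Circular convolution (zero-padding the shorter input) has length max(m, n) = max(8, 40) = 40

40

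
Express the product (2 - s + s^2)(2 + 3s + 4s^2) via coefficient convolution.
Ascending coefficients: a = [2, -1, 1], b = [2, 3, 4]. c[0] = 2×2 = 4; c[1] = 2×3 + -1×2 = 4; c[2] = 2×4 + -1×3 + 1×2 = 7; c[3] = -1×4 + 1×3 = -1; c[4] = 1×4 = 4. Result coefficients: [4, 4, 7, -1, 4] → 4 + 4s + 7s^2 - s^3 + 4s^4

4 + 4s + 7s^2 - s^3 + 4s^4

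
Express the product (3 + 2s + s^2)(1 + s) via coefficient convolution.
Ascending coefficients: a = [3, 2, 1], b = [1, 1]. c[0] = 3×1 = 3; c[1] = 3×1 + 2×1 = 5; c[2] = 2×1 + 1×1 = 3; c[3] = 1×1 = 1. Result coefficients: [3, 5, 3, 1] → 3 + 5s + 3s^2 + s^3

3 + 5s + 3s^2 + s^3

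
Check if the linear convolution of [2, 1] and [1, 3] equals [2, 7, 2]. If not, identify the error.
Recompute linear convolution of [2, 1] and [1, 3]: y[0] = 2×1 = 2; y[1] = 2×3 + 1×1 = 7; y[2] = 1×3 = 3 → [2, 7, 3]. Compare to given [2, 7, 2]: they differ at index 2: given 2, correct 3, so answer: No

No. Error at index 2: given 2, correct 3.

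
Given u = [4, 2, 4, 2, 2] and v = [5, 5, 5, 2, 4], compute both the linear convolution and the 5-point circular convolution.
Linear: y_lin[0] = 4×5 = 20; y_lin[1] = 4×5 + 2×5 = 30; y_lin[2] = 4×5 + 2×5 + 4×5 = 50; y_lin[3] = 4×2 + 2×5 + 4×5 + 2×5 = 48; y_lin[4] = 4×4 + 2×2 + 4×5 + 2×5 + 2×5 = 60; y_lin[5] = 2×4 + 4×2 + 2×5 + 2×5 = 36; y_lin[6] = 4×4 + 2×2 + 2×5 = 30; y_lin[7] = 2×4 + 2×2 = 12; y_lin[8] = 2×4 = 8 → [20, 30, 50, 48, 60, 36, 30, 12, 8]. Circular (length 5): y[0] = 4×5 + 2×4 + 4×2 + 2×5 + 2×5 = 56; y[1] = 4×5 + 2×5 + 4×4 + 2×2 + 2×5 = 60; y[2] = 4×5 + 2×5 + 4×5 + 2×4 + 2×2 = 62; y[3] = 4×2 + 2×5 + 4×5 + 2×5 + 2×4 = 56; y[4] = 4×4 + 2×2 + 4×5 + 2×5 + 2×5 = 60 → [56, 60, 62, 56, 60]

Linear: [20, 30, 50, 48, 60, 36, 30, 12, 8], Circular: [56, 60, 62, 56, 60]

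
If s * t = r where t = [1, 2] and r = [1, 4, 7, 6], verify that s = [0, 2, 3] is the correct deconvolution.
Forward-compute [0, 2, 3] * [1, 2]: r[0] = 0×1 = 0; r[1] = 0×2 + 2×1 = 2; r[2] = 2×2 + 3×1 = 7; r[3] = 3×2 = 6 → [0, 2, 7, 6]. Does not match given r = [1, 4, 7, 6].

Not verified. [0, 2, 3] * [1, 2] = [0, 2, 7, 6], which differs from [1, 4, 7, 6] at index 0.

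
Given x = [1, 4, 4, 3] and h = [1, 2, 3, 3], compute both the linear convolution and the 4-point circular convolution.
Linear: y_lin[0] = 1×1 = 1; y_lin[1] = 1×2 + 4×1 = 6; y_lin[2] = 1×3 + 4×2 + 4×1 = 15; y_lin[3] = 1×3 + 4×3 + 4×2 + 3×1 = 26; y_lin[4] = 4×3 + 4×3 + 3×2 = 30; y_lin[5] = 4×3 + 3×3 = 21; y_lin[6] = 3×3 = 9 → [1, 6, 15, 26, 30, 21, 9]. Circular (length 4): y[0] = 1×1 + 4×3 + 4×3 + 3×2 = 31; y[1] = 1×2 + 4×1 + 4×3 + 3×3 = 27; y[2] = 1×3 + 4×2 + 4×1 + 3×3 = 24; y[3] = 1×3 + 4×3 + 4×2 + 3×1 = 26 → [31, 27, 24, 26]

Linear: [1, 6, 15, 26, 30, 21, 9], Circular: [31, 27, 24, 26]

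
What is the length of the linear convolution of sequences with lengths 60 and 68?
Linear/full convolution length: m + n - 1 = 60 + 68 - 1 = 127

127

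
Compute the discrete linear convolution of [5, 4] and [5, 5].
y[0] = 5×5 = 25; y[1] = 5×5 + 4×5 = 45; y[2] = 4×5 = 20

[25, 45, 20]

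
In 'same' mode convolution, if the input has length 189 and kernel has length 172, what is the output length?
'Same' mode returns an output with the same length as the input: 189

189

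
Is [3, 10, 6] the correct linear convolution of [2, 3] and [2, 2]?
Recompute linear convolution of [2, 3] and [2, 2]: y[0] = 2×2 = 4; y[1] = 2×2 + 3×2 = 10; y[2] = 3×2 = 6 → [4, 10, 6]. Compare to given [3, 10, 6]: they differ at index 0: given 3, correct 4, so answer: No

No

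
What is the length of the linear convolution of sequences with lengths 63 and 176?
Linear/full convolution length: m + n - 1 = 63 + 176 - 1 = 238

238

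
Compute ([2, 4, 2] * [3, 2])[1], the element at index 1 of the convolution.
Use y[k] = Σ_i a[i]·b[k-i] at k=1. y[1] = 2×2 + 4×3 = 16

16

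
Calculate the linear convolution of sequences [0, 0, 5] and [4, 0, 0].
y[0] = 0×4 = 0; y[1] = 0×0 + 0×4 = 0; y[2] = 0×0 + 0×0 + 5×4 = 20; y[3] = 0×0 + 5×0 = 0; y[4] = 5×0 = 0

[0, 0, 20, 0, 0]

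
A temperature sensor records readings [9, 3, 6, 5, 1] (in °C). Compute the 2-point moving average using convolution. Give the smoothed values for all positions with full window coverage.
2-point moving average kernel = [1, 1]. Apply in 'valid' mode (full window coverage): avg[0] = (9 + 3) / 2 = 6.0; avg[1] = (3 + 6) / 2 = 4.5; avg[2] = (6 + 5) / 2 = 5.5; avg[3] = (5 + 1) / 2 = 3.0. Smoothed values: [6.0, 4.5, 5.5, 3.0]

[6.0, 4.5, 5.5, 3.0]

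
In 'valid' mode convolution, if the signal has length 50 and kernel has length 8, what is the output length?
'Valid' mode counts only positions where the kernel fully overlaps the signal: m - n + 1 = 50 - 8 + 1 = 43

43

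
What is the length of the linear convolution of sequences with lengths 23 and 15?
Linear/full convolution length: m + n - 1 = 23 + 15 - 1 = 37

37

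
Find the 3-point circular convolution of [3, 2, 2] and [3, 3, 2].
Use y[k] = Σ_j s[j]·t[(k-j) mod 3]. y[0] = 3×3 + 2×2 + 2×3 = 19; y[1] = 3×3 + 2×3 + 2×2 = 19; y[2] = 3×2 + 2×3 + 2×3 = 18. Result: [19, 19, 18]

[19, 19, 18]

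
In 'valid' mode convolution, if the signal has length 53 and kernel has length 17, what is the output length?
'Valid' mode counts only positions where the kernel fully overlaps the signal: m - n + 1 = 53 - 17 + 1 = 37

37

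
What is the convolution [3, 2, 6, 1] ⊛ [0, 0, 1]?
y[0] = 3×0 = 0; y[1] = 3×0 + 2×0 = 0; y[2] = 3×1 + 2×0 + 6×0 = 3; y[3] = 2×1 + 6×0 + 1×0 = 2; y[4] = 6×1 + 1×0 = 6; y[5] = 1×1 = 1

[0, 0, 3, 2, 6, 1]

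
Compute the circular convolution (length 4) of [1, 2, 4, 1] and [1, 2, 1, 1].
Use y[k] = Σ_j x[j]·h[(k-j) mod 4]. y[0] = 1×1 + 2×1 + 4×1 + 1×2 = 9; y[1] = 1×2 + 2×1 + 4×1 + 1×1 = 9; y[2] = 1×1 + 2×2 + 4×1 + 1×1 = 10; y[3] = 1×1 + 2×1 + 4×2 + 1×1 = 12. Result: [9, 9, 10, 12]

[9, 9, 10, 12]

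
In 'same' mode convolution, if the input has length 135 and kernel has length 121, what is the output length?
'Same' mode returns an output with the same length as the input: 135

135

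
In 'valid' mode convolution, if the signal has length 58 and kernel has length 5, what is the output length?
'Valid' mode counts only positions where the kernel fully overlaps the signal: m - n + 1 = 58 - 5 + 1 = 54

54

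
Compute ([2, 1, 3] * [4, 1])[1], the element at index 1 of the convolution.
Use y[k] = Σ_i a[i]·b[k-i] at k=1. y[1] = 2×1 + 1×4 = 6

6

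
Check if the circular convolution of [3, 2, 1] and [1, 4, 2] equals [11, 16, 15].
Recompute circular convolution of [3, 2, 1] and [1, 4, 2]: y[0] = 3×1 + 2×2 + 1×4 = 11; y[1] = 3×4 + 2×1 + 1×2 = 16; y[2] = 3×2 + 2×4 + 1×1 = 15 → [11, 16, 15]. Given [11, 16, 15] matches, so answer: Yes

Yes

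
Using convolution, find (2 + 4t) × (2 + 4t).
Ascending coefficients: a = [2, 4], b = [2, 4]. c[0] = 2×2 = 4; c[1] = 2×4 + 4×2 = 16; c[2] = 4×4 = 16. Result coefficients: [4, 16, 16] → 4 + 16t + 16t^2

4 + 16t + 16t^2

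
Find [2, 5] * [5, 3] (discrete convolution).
y[0] = 2×5 = 10; y[1] = 2×3 + 5×5 = 31; y[2] = 5×3 = 15

[10, 31, 15]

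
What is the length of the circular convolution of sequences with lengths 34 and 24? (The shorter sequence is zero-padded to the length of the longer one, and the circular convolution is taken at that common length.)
Circular convolution (zero-padding the shorter input) has length max(m, n) = max(34, 24) = 34

34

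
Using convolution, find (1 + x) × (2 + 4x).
Ascending coefficients: a = [1, 1], b = [2, 4]. c[0] = 1×2 = 2; c[1] = 1×4 + 1×2 = 6; c[2] = 1×4 = 4. Result coefficients: [2, 6, 4] → 2 + 6x + 4x^2

2 + 6x + 4x^2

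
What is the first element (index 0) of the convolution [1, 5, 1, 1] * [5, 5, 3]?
Use y[k] = Σ_i a[i]·b[k-i] at k=0. y[0] = 1×5 = 5

5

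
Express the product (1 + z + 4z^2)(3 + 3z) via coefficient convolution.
Ascending coefficients: a = [1, 1, 4], b = [3, 3]. c[0] = 1×3 = 3; c[1] = 1×3 + 1×3 = 6; c[2] = 1×3 + 4×3 = 15; c[3] = 4×3 = 12. Result coefficients: [3, 6, 15, 12] → 3 + 6z + 15z^2 + 12z^3

3 + 6z + 15z^2 + 12z^3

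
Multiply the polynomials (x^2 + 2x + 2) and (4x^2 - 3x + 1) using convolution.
Ascending coefficients: a = [2, 2, 1], b = [1, -3, 4]. c[0] = 2×1 = 2; c[1] = 2×-3 + 2×1 = -4; c[2] = 2×4 + 2×-3 + 1×1 = 3; c[3] = 2×4 + 1×-3 = 5; c[4] = 1×4 = 4. Result coefficients: [2, -4, 3, 5, 4] → 4x^4 + 5x^3 + 3x^2 - 4x + 2

4x^4 + 5x^3 + 3x^2 - 4x + 2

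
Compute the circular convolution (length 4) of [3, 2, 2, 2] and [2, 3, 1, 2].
Use y[k] = Σ_j s[j]·t[(k-j) mod 4]. y[0] = 3×2 + 2×2 + 2×1 + 2×3 = 18; y[1] = 3×3 + 2×2 + 2×2 + 2×1 = 19; y[2] = 3×1 + 2×3 + 2×2 + 2×2 = 17; y[3] = 3×2 + 2×1 + 2×3 + 2×2 = 18. Result: [18, 19, 17, 18]

[18, 19, 17, 18]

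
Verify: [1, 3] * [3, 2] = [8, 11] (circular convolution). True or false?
Recompute circular convolution of [1, 3] and [3, 2]: y[0] = 1×3 + 3×2 = 9; y[1] = 1×2 + 3×3 = 11 → [9, 11]. Compare to given [8, 11]: they differ at index 0: given 8, correct 9, so answer: No

No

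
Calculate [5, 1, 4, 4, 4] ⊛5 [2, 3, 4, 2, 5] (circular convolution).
Use y[k] = Σ_j u[j]·v[(k-j) mod 5]. y[0] = 5×2 + 1×5 + 4×2 + 4×4 + 4×3 = 51; y[1] = 5×3 + 1×2 + 4×5 + 4×2 + 4×4 = 61; y[2] = 5×4 + 1×3 + 4×2 + 4×5 + 4×2 = 59; y[3] = 5×2 + 1×4 + 4×3 + 4×2 + 4×5 = 54; y[4] = 5×5 + 1×2 + 4×4 + 4×3 + 4×2 = 63. Result: [51, 61, 59, 54, 63]

[51, 61, 59, 54, 63]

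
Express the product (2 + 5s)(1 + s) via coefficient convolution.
Ascending coefficients: a = [2, 5], b = [1, 1]. c[0] = 2×1 = 2; c[1] = 2×1 + 5×1 = 7; c[2] = 5×1 = 5. Result coefficients: [2, 7, 5] → 2 + 7s + 5s^2

2 + 7s + 5s^2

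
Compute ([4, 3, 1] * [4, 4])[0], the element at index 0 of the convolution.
Use y[k] = Σ_i a[i]·b[k-i] at k=0. y[0] = 4×4 = 16

16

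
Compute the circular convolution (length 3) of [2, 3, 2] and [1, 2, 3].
Use y[k] = Σ_j a[j]·b[(k-j) mod 3]. y[0] = 2×1 + 3×3 + 2×2 = 15; y[1] = 2×2 + 3×1 + 2×3 = 13; y[2] = 2×3 + 3×2 + 2×1 = 14. Result: [15, 13, 14]

[15, 13, 14]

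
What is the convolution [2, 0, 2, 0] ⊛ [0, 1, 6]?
y[0] = 2×0 = 0; y[1] = 2×1 + 0×0 = 2; y[2] = 2×6 + 0×1 + 2×0 = 12; y[3] = 0×6 + 2×1 + 0×0 = 2; y[4] = 2×6 + 0×1 = 12; y[5] = 0×6 = 0

[0, 2, 12, 2, 12, 0]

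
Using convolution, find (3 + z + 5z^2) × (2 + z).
Ascending coefficients: a = [3, 1, 5], b = [2, 1]. c[0] = 3×2 = 6; c[1] = 3×1 + 1×2 = 5; c[2] = 1×1 + 5×2 = 11; c[3] = 5×1 = 5. Result coefficients: [6, 5, 11, 5] → 6 + 5z + 11z^2 + 5z^3

6 + 5z + 11z^2 + 5z^3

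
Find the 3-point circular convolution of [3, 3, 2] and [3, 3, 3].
Use y[k] = Σ_j s[j]·t[(k-j) mod 3]. y[0] = 3×3 + 3×3 + 2×3 = 24; y[1] = 3×3 + 3×3 + 2×3 = 24; y[2] = 3×3 + 3×3 + 2×3 = 24. Result: [24, 24, 24]

[24, 24, 24]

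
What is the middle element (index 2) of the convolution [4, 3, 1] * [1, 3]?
Use y[k] = Σ_i a[i]·b[k-i] at k=2. y[2] = 3×3 + 1×1 = 10

10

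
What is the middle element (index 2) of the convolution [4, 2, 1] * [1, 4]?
Use y[k] = Σ_i a[i]·b[k-i] at k=2. y[2] = 2×4 + 1×1 = 9

9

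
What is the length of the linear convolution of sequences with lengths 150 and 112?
Linear/full convolution length: m + n - 1 = 150 + 112 - 1 = 261

261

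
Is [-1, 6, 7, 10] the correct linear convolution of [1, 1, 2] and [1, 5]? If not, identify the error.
Recompute linear convolution of [1, 1, 2] and [1, 5]: y[0] = 1×1 = 1; y[1] = 1×5 + 1×1 = 6; y[2] = 1×5 + 2×1 = 7; y[3] = 2×5 = 10 → [1, 6, 7, 10]. Compare to given [-1, 6, 7, 10]: they differ at index 0: given -1, correct 1, so answer: No

No. Error at index 0: given -1, correct 1.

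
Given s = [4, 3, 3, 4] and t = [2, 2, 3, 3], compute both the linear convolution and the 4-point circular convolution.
Linear: y_lin[0] = 4×2 = 8; y_lin[1] = 4×2 + 3×2 = 14; y_lin[2] = 4×3 + 3×2 + 3×2 = 24; y_lin[3] = 4×3 + 3×3 + 3×2 + 4×2 = 35; y_lin[4] = 3×3 + 3×3 + 4×2 = 26; y_lin[5] = 3×3 + 4×3 = 21; y_lin[6] = 4×3 = 12 → [8, 14, 24, 35, 26, 21, 12]. Circular (length 4): y[0] = 4×2 + 3×3 + 3×3 + 4×2 = 34; y[1] = 4×2 + 3×2 + 3×3 + 4×3 = 35; y[2] = 4×3 + 3×2 + 3×2 + 4×3 = 36; y[3] = 4×3 + 3×3 + 3×2 + 4×2 = 35 → [34, 35, 36, 35]

Linear: [8, 14, 24, 35, 26, 21, 12], Circular: [34, 35, 36, 35]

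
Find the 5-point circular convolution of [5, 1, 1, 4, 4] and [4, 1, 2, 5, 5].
Use y[k] = Σ_j s[j]·t[(k-j) mod 5]. y[0] = 5×4 + 1×5 + 1×5 + 4×2 + 4×1 = 42; y[1] = 5×1 + 1×4 + 1×5 + 4×5 + 4×2 = 42; y[2] = 5×2 + 1×1 + 1×4 + 4×5 + 4×5 = 55; y[3] = 5×5 + 1×2 + 1×1 + 4×4 + 4×5 = 64; y[4] = 5×5 + 1×5 + 1×2 + 4×1 + 4×4 = 52. Result: [42, 42, 55, 64, 52]

[42, 42, 55, 64, 52]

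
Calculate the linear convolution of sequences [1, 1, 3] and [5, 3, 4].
y[0] = 1×5 = 5; y[1] = 1×3 + 1×5 = 8; y[2] = 1×4 + 1×3 + 3×5 = 22; y[3] = 1×4 + 3×3 = 13; y[4] = 3×4 = 12

[5, 8, 22, 13, 12]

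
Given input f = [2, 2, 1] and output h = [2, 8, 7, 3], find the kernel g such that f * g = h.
Output length 4 = len(f) + len(g) - 1 ⇒ len(g) = 2. Solve g forward using g[k] = (h[k] - Σ_{i≥1} f[i]·g[k-i]) / f[0]: g[0] = h[0] / f[0] = 2 / 2 = 1; g[1] = (h[1] - 2×1) / f[0] = (8 - 2×1) / 2 = 3. So g = [1, 3]. Forward-check [2, 2, 1] * [1, 3]: h[0] = 2×1 = 2; h[1] = 2×3 + 2×1 = 8; h[2] = 2×3 + 1×1 = 7; h[3] = 1×3 = 3 → [2, 8, 7, 3] ✓

[1, 3]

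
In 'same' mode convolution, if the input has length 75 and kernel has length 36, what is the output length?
'Same' mode returns an output with the same length as the input: 75

75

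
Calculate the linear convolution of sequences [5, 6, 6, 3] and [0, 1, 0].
y[0] = 5×0 = 0; y[1] = 5×1 + 6×0 = 5; y[2] = 5×0 + 6×1 + 6×0 = 6; y[3] = 6×0 + 6×1 + 3×0 = 6; y[4] = 6×0 + 3×1 = 3; y[5] = 3×0 = 0

[0, 5, 6, 6, 3, 0]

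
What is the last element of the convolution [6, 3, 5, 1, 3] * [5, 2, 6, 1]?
Use y[k] = Σ_i a[i]·b[k-i] at k=7. y[7] = 3×1 = 3

3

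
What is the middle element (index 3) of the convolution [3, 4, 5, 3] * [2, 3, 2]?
Use y[k] = Σ_i a[i]·b[k-i] at k=3. y[3] = 4×2 + 5×3 + 3×2 = 29

29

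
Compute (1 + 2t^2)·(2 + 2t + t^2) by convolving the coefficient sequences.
Ascending coefficients: a = [1, 0, 2], b = [2, 2, 1]. c[0] = 1×2 = 2; c[1] = 1×2 + 0×2 = 2; c[2] = 1×1 + 0×2 + 2×2 = 5; c[3] = 0×1 + 2×2 = 4; c[4] = 2×1 = 2. Result coefficients: [2, 2, 5, 4, 2] → 2 + 2t + 5t^2 + 4t^3 + 2t^4

2 + 2t + 5t^2 + 4t^3 + 2t^4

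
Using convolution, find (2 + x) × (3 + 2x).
Ascending coefficients: a = [2, 1], b = [3, 2]. c[0] = 2×3 = 6; c[1] = 2×2 + 1×3 = 7; c[2] = 1×2 = 2. Result coefficients: [6, 7, 2] → 6 + 7x + 2x^2

6 + 7x + 2x^2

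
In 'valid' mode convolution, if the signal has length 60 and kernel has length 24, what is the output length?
'Valid' mode counts only positions where the kernel fully overlaps the signal: m - n + 1 = 60 - 24 + 1 = 37

37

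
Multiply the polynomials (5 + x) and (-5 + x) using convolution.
Ascending coefficients: a = [5, 1], b = [-5, 1]. c[0] = 5×-5 = -25; c[1] = 5×1 + 1×-5 = 0; c[2] = 1×1 = 1. Result coefficients: [-25, 0, 1] → -25 + x^2

-25 + x^2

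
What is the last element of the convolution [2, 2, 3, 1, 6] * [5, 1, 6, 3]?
Use y[k] = Σ_i a[i]·b[k-i] at k=7. y[7] = 6×3 = 18

18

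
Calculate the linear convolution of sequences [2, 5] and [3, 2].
y[0] = 2×3 = 6; y[1] = 2×2 + 5×3 = 19; y[2] = 5×2 = 10

[6, 19, 10]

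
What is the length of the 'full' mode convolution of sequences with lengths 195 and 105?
Linear/full convolution length: m + n - 1 = 195 + 105 - 1 = 299

299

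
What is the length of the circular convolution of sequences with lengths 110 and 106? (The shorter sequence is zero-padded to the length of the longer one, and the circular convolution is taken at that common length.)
Circular convolution (zero-padding the shorter input) has length max(m, n) = max(110, 106) = 110

110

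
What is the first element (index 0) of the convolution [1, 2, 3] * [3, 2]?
Use y[k] = Σ_i a[i]·b[k-i] at k=0. y[0] = 1×3 = 3

3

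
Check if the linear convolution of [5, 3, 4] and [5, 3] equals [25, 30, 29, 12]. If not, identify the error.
Recompute linear convolution of [5, 3, 4] and [5, 3]: y[0] = 5×5 = 25; y[1] = 5×3 + 3×5 = 30; y[2] = 3×3 + 4×5 = 29; y[3] = 4×3 = 12 → [25, 30, 29, 12]. Given [25, 30, 29, 12] matches, so answer: Yes

Yes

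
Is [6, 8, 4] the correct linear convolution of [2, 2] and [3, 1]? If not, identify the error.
Recompute linear convolution of [2, 2] and [3, 1]: y[0] = 2×3 = 6; y[1] = 2×1 + 2×3 = 8; y[2] = 2×1 = 2 → [6, 8, 2]. Compare to given [6, 8, 4]: they differ at index 2: given 4, correct 2, so answer: No

No. Error at index 2: given 4, correct 2.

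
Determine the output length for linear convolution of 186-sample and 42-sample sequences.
Linear/full convolution length: m + n - 1 = 186 + 42 - 1 = 227

227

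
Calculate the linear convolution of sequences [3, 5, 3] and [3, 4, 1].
y[0] = 3×3 = 9; y[1] = 3×4 + 5×3 = 27; y[2] = 3×1 + 5×4 + 3×3 = 32; y[3] = 5×1 + 3×4 = 17; y[4] = 3×1 = 3

[9, 27, 32, 17, 3]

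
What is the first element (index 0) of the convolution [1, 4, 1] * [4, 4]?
Use y[k] = Σ_i a[i]·b[k-i] at k=0. y[0] = 1×4 = 4

4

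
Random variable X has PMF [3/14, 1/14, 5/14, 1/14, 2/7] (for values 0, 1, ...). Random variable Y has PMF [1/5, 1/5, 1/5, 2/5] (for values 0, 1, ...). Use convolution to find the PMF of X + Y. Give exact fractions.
P(X+Y=k) = Σ_i P(X=i)·P(Y=k-i) — a convolution of [3/14, 1/14, 5/14, 1/14, 2/7] and [1/5, 1/5, 1/5, 2/5]. P(X+Y=0) = (3/14)×(1/5) = 3/70; P(X+Y=1) = (3/14)×(1/5) + (1/14)×(1/5) = 3/70 + 1/70 = 2/35; P(X+Y=2) = (3/14)×(1/5) + (1/14)×(1/5) + (5/14)×(1/5) = 3/70 + 1/70 + 1/14 = 9/70; P(X+Y=3) = (3/14)×(2/5) + (1/14)×(1/5) + (5/14)×(1/5) + (1/14)×(1/5) = 3/35 + 1/70 + 1/14 + 1/70 = 13/70; P(X+Y=4) = (1/14)×(2/5) + (5/14)×(1/5) + (1/14)×(1/5) + (2/7)×(1/5) = 1/35 + 1/14 + 1/70 + 2/35 = 6/35; P(X+Y=5) = (5/14)×(2/5) + (1/14)×(1/5) + (2/7)×(1/5) = 1/7 + 1/70 + 2/35 = 3/14; P(X+Y=6) = (1/14)×(2/5) + (2/7)×(1/5) = 1/35 + 2/35 = 3/35; P(X+Y=7) = (2/7)×(2/5) = 4/35. PMF: [3/70, 2/35, 9/70, 13/70, 6/35, 3/14, 3/35, 4/35] (sums to 1 ✓)

[3/70, 2/35, 9/70, 13/70, 6/35, 3/14, 3/35, 4/35]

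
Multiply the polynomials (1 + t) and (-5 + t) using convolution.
Ascending coefficients: a = [1, 1], b = [-5, 1]. c[0] = 1×-5 = -5; c[1] = 1×1 + 1×-5 = -4; c[2] = 1×1 = 1. Result coefficients: [-5, -4, 1] → -5 - 4t + t^2

-5 - 4t + t^2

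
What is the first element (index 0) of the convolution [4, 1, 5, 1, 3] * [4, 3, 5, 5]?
Use y[k] = Σ_i a[i]·b[k-i] at k=0. y[0] = 4×4 = 16

16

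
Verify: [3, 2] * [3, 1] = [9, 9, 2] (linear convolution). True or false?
Recompute linear convolution of [3, 2] and [3, 1]: y[0] = 3×3 = 9; y[1] = 3×1 + 2×3 = 9; y[2] = 2×1 = 2 → [9, 9, 2]. Given [9, 9, 2] matches, so answer: Yes

Yes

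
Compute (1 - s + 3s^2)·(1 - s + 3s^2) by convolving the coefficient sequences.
Ascending coefficients: a = [1, -1, 3], b = [1, -1, 3]. c[0] = 1×1 = 1; c[1] = 1×-1 + -1×1 = -2; c[2] = 1×3 + -1×-1 + 3×1 = 7; c[3] = -1×3 + 3×-1 = -6; c[4] = 3×3 = 9. Result coefficients: [1, -2, 7, -6, 9] → 1 - 2s + 7s^2 - 6s^3 + 9s^4

1 - 2s + 7s^2 - 6s^3 + 9s^4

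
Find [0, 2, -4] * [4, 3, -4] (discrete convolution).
y[0] = 0×4 = 0; y[1] = 0×3 + 2×4 = 8; y[2] = 0×-4 + 2×3 + -4×4 = -10; y[3] = 2×-4 + -4×3 = -20; y[4] = -4×-4 = 16

[0, 8, -10, -20, 16]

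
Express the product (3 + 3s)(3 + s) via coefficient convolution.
Ascending coefficients: a = [3, 3], b = [3, 1]. c[0] = 3×3 = 9; c[1] = 3×1 + 3×3 = 12; c[2] = 3×1 = 3. Result coefficients: [9, 12, 3] → 9 + 12s + 3s^2

9 + 12s + 3s^2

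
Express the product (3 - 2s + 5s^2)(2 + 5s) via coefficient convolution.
Ascending coefficients: a = [3, -2, 5], b = [2, 5]. c[0] = 3×2 = 6; c[1] = 3×5 + -2×2 = 11; c[2] = -2×5 + 5×2 = 0; c[3] = 5×5 = 25. Result coefficients: [6, 11, 0, 25] → 6 + 11s + 25s^3

6 + 11s + 25s^3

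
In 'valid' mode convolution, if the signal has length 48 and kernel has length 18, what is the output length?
'Valid' mode counts only positions where the kernel fully overlaps the signal: m - n + 1 = 48 - 18 + 1 = 31

31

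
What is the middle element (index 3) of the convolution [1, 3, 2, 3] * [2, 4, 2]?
Use y[k] = Σ_i a[i]·b[k-i] at k=3. y[3] = 3×2 + 2×4 + 3×2 = 20

20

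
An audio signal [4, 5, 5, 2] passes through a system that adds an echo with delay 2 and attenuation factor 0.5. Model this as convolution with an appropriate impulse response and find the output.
Direct-path + delayed-attenuated-path model → impulse response h = [1, 0, 0.5] (1 at lag 0, 0.5 at lag 2). Output y[n] = x[n] + 0.5·x[n - 2] (with x[n] = 0 outside 0..3): y[0] = 4 + 0.5×0 = 4; y[1] = 5 + 0.5×0 = 5; y[2] = 5 + 0.5×4 = 7.0; y[3] = 2 + 0.5×5 = 4.5; y[4] = 0 + 0.5×5 = 2.5; y[5] = 0 + 0.5×2 = 1.0. So y = [4, 5, 7.0, 4.5, 2.5, 1.0]

[4, 5, 7.0, 4.5, 2.5, 1.0]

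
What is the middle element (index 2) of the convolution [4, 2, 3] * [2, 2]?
Use y[k] = Σ_i a[i]·b[k-i] at k=2. y[2] = 2×2 + 3×2 = 10

10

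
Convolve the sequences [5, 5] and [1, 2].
y[0] = 5×1 = 5; y[1] = 5×2 + 5×1 = 15; y[2] = 5×2 = 10

[5, 15, 10]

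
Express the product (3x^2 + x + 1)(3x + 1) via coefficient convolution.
Ascending coefficients: a = [1, 1, 3], b = [1, 3]. c[0] = 1×1 = 1; c[1] = 1×3 + 1×1 = 4; c[2] = 1×3 + 3×1 = 6; c[3] = 3×3 = 9. Result coefficients: [1, 4, 6, 9] → 9x^3 + 6x^2 + 4x + 1

9x^3 + 6x^2 + 4x + 1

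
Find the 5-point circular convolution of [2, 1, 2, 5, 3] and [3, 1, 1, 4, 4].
Use y[k] = Σ_j a[j]·b[(k-j) mod 5]. y[0] = 2×3 + 1×4 + 2×4 + 5×1 + 3×1 = 26; y[1] = 2×1 + 1×3 + 2×4 + 5×4 + 3×1 = 36; y[2] = 2×1 + 1×1 + 2×3 + 5×4 + 3×4 = 41; y[3] = 2×4 + 1×1 + 2×1 + 5×3 + 3×4 = 38; y[4] = 2×4 + 1×4 + 2×1 + 5×1 + 3×3 = 28. Result: [26, 36, 41, 38, 28]

[26, 36, 41, 38, 28]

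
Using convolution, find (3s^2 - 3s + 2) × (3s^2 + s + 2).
Ascending coefficients: a = [2, -3, 3], b = [2, 1, 3]. c[0] = 2×2 = 4; c[1] = 2×1 + -3×2 = -4; c[2] = 2×3 + -3×1 + 3×2 = 9; c[3] = -3×3 + 3×1 = -6; c[4] = 3×3 = 9. Result coefficients: [4, -4, 9, -6, 9] → 9s^4 - 6s^3 + 9s^2 - 4s + 4

9s^4 - 6s^3 + 9s^2 - 4s + 4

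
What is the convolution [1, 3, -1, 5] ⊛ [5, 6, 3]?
y[0] = 1×5 = 5; y[1] = 1×6 + 3×5 = 21; y[2] = 1×3 + 3×6 + -1×5 = 16; y[3] = 3×3 + -1×6 + 5×5 = 28; y[4] = -1×3 + 5×6 = 27; y[5] = 5×3 = 15

[5, 21, 16, 28, 27, 15]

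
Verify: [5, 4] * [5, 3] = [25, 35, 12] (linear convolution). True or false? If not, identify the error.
Recompute linear convolution of [5, 4] and [5, 3]: y[0] = 5×5 = 25; y[1] = 5×3 + 4×5 = 35; y[2] = 4×3 = 12 → [25, 35, 12]. Given [25, 35, 12] matches, so answer: Yes

Yes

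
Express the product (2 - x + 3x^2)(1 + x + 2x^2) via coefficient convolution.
Ascending coefficients: a = [2, -1, 3], b = [1, 1, 2]. c[0] = 2×1 = 2; c[1] = 2×1 + -1×1 = 1; c[2] = 2×2 + -1×1 + 3×1 = 6; c[3] = -1×2 + 3×1 = 1; c[4] = 3×2 = 6. Result coefficients: [2, 1, 6, 1, 6] → 2 + x + 6x^2 + x^3 + 6x^4

2 + x + 6x^2 + x^3 + 6x^4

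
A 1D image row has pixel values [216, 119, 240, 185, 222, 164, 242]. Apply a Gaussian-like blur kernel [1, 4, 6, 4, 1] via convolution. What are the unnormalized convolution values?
Convolve image row [216, 119, 240, 185, 222, 164, 242] with kernel [1, 4, 6, 4, 1]: y[0] = 216×1 = 216; y[1] = 216×4 + 119×1 = 983; y[2] = 216×6 + 119×4 + 240×1 = 2012; y[3] = 216×4 + 119×6 + 240×4 + 185×1 = 2723; y[4] = 216×1 + 119×4 + 240×6 + 185×4 + 222×1 = 3094; y[5] = 119×1 + 240×4 + 185×6 + 222×4 + 164×1 = 3241; y[6] = 240×1 + 185×4 + 222×6 + 164×4 + 242×1 = 3210; y[7] = 185×1 + 222×4 + 164×6 + 242×4 = 3025; y[8] = 222×1 + 164×4 + 242×6 = 2330; y[9] = 164×1 + 242×4 = 1132; y[10] = 242×1 = 242 → [216, 983, 2012, 2723, 3094, 3241, 3210, 3025, 2330, 1132, 242]. Normalization factor = sum(kernel) = 16.

[216, 983, 2012, 2723, 3094, 3241, 3210, 3025, 2330, 1132, 242]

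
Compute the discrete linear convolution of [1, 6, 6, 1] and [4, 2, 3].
y[0] = 1×4 = 4; y[1] = 1×2 + 6×4 = 26; y[2] = 1×3 + 6×2 + 6×4 = 39; y[3] = 6×3 + 6×2 + 1×4 = 34; y[4] = 6×3 + 1×2 = 20; y[5] = 1×3 = 3

[4, 26, 39, 34, 20, 3]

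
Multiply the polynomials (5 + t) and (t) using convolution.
Ascending coefficients: a = [5, 1], b = [0, 1]. c[0] = 5×0 = 0; c[1] = 5×1 + 1×0 = 5; c[2] = 1×1 = 1. Result coefficients: [0, 5, 1] → 5t + t^2

5t + t^2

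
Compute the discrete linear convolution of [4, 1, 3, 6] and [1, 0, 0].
y[0] = 4×1 = 4; y[1] = 4×0 + 1×1 = 1; y[2] = 4×0 + 1×0 + 3×1 = 3; y[3] = 1×0 + 3×0 + 6×1 = 6; y[4] = 3×0 + 6×0 = 0; y[5] = 6×0 = 0

[4, 1, 3, 6, 0, 0]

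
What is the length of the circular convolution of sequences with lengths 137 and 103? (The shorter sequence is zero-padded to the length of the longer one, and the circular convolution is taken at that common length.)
Circular convolution (zero-padding the shorter input) has length max(m, n) = max(137, 103) = 137

137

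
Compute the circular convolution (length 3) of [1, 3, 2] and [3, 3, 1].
Use y[k] = Σ_j u[j]·v[(k-j) mod 3]. y[0] = 1×3 + 3×1 + 2×3 = 12; y[1] = 1×3 + 3×3 + 2×1 = 14; y[2] = 1×1 + 3×3 + 2×3 = 16. Result: [12, 14, 16]

[12, 14, 16]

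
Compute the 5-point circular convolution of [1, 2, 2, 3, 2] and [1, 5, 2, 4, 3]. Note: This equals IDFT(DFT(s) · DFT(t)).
Either evaluate y[k] = Σ_j s[j]·t[(k-j) mod 5] directly, or use IDFT(DFT(s) · DFT(t)). y[0] = 1×1 + 2×3 + 2×4 + 3×2 + 2×5 = 31; y[1] = 1×5 + 2×1 + 2×3 + 3×4 + 2×2 = 29; y[2] = 1×2 + 2×5 + 2×1 + 3×3 + 2×4 = 31; y[3] = 1×4 + 2×2 + 2×5 + 3×1 + 2×3 = 27; y[4] = 1×3 + 2×4 + 2×2 + 3×5 + 2×1 = 32. Result: [31, 29, 31, 27, 32]

[31, 29, 31, 27, 32]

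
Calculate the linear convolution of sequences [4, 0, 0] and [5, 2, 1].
y[0] = 4×5 = 20; y[1] = 4×2 + 0×5 = 8; y[2] = 4×1 + 0×2 + 0×5 = 4; y[3] = 0×1 + 0×2 = 0; y[4] = 0×1 = 0

[20, 8, 4, 0, 0]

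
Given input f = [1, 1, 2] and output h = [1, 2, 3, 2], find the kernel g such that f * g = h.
Output length 4 = len(f) + len(g) - 1 ⇒ len(g) = 2. Solve g forward using g[k] = (h[k] - Σ_{i≥1} f[i]·g[k-i]) / f[0]: g[0] = h[0] / f[0] = 1 / 1 = 1; g[1] = (h[1] - 1×1) / f[0] = (2 - 1×1) / 1 = 1. So g = [1, 1]. Forward-check [1, 1, 2] * [1, 1]: h[0] = 1×1 = 1; h[1] = 1×1 + 1×1 = 2; h[2] = 1×1 + 2×1 = 3; h[3] = 2×1 = 2 → [1, 2, 3, 2] ✓

[1, 1]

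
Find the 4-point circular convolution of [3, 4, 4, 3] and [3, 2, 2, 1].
Use y[k] = Σ_j u[j]·v[(k-j) mod 4]. y[0] = 3×3 + 4×1 + 4×2 + 3×2 = 27; y[1] = 3×2 + 4×3 + 4×1 + 3×2 = 28; y[2] = 3×2 + 4×2 + 4×3 + 3×1 = 29; y[3] = 3×1 + 4×2 + 4×2 + 3×3 = 28. Result: [27, 28, 29, 28]

[27, 28, 29, 28]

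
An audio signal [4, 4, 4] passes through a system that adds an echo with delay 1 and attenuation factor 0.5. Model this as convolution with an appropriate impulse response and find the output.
Direct-path + delayed-attenuated-path model → impulse response h = [1, 0.5] (1 at lag 0, 0.5 at lag 1). Output y[n] = x[n] + 0.5·x[n - 1] (with x[n] = 0 outside 0..2): y[0] = 4 + 0.5×0 = 4; y[1] = 4 + 0.5×4 = 6.0; y[2] = 4 + 0.5×4 = 6.0; y[3] = 0 + 0.5×4 = 2.0. So y = [4, 6.0, 6.0, 2.0]

[4, 6.0, 6.0, 2.0]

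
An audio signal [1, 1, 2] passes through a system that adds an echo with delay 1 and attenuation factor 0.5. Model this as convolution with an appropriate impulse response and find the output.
Direct-path + delayed-attenuated-path model → impulse response h = [1, 0.5] (1 at lag 0, 0.5 at lag 1). Output y[n] = x[n] + 0.5·x[n - 1] (with x[n] = 0 outside 0..2): y[0] = 1 + 0.5×0 = 1; y[1] = 1 + 0.5×1 = 1.5; y[2] = 2 + 0.5×1 = 2.5; y[3] = 0 + 0.5×2 = 1.0. So y = [1, 1.5, 2.5, 1.0]

[1, 1.5, 2.5, 1.0]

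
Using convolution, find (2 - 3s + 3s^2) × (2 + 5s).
Ascending coefficients: a = [2, -3, 3], b = [2, 5]. c[0] = 2×2 = 4; c[1] = 2×5 + -3×2 = 4; c[2] = -3×5 + 3×2 = -9; c[3] = 3×5 = 15. Result coefficients: [4, 4, -9, 15] → 4 + 4s - 9s^2 + 15s^3

4 + 4s - 9s^2 + 15s^3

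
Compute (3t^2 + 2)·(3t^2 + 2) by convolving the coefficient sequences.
Ascending coefficients: a = [2, 0, 3], b = [2, 0, 3]. c[0] = 2×2 = 4; c[1] = 2×0 + 0×2 = 0; c[2] = 2×3 + 0×0 + 3×2 = 12; c[3] = 0×3 + 3×0 = 0; c[4] = 3×3 = 9. Result coefficients: [4, 0, 12, 0, 9] → 9t^4 + 12t^2 + 4

9t^4 + 12t^2 + 4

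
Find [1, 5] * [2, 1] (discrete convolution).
y[0] = 1×2 = 2; y[1] = 1×1 + 5×2 = 11; y[2] = 5×1 = 5

[2, 11, 5]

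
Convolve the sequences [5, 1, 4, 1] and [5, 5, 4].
y[0] = 5×5 = 25; y[1] = 5×5 + 1×5 = 30; y[2] = 5×4 + 1×5 + 4×5 = 45; y[3] = 1×4 + 4×5 + 1×5 = 29; y[4] = 4×4 + 1×5 = 21; y[5] = 1×4 = 4

[25, 30, 45, 29, 21, 4]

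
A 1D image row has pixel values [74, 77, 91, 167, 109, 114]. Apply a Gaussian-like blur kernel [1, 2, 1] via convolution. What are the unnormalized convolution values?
Convolve image row [74, 77, 91, 167, 109, 114] with kernel [1, 2, 1]: y[0] = 74×1 = 74; y[1] = 74×2 + 77×1 = 225; y[2] = 74×1 + 77×2 + 91×1 = 319; y[3] = 77×1 + 91×2 + 167×1 = 426; y[4] = 91×1 + 167×2 + 109×1 = 534; y[5] = 167×1 + 109×2 + 114×1 = 499; y[6] = 109×1 + 114×2 = 337; y[7] = 114×1 = 114 → [74, 225, 319, 426, 534, 499, 337, 114]. Normalization factor = sum(kernel) = 4.

[74, 225, 319, 426, 534, 499, 337, 114]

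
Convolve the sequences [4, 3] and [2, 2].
y[0] = 4×2 = 8; y[1] = 4×2 + 3×2 = 14; y[2] = 3×2 = 6

[8, 14, 6]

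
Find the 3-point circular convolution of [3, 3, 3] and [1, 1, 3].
Use y[k] = Σ_j f[j]·g[(k-j) mod 3]. y[0] = 3×1 + 3×3 + 3×1 = 15; y[1] = 3×1 + 3×1 + 3×3 = 15; y[2] = 3×3 + 3×1 + 3×1 = 15. Result: [15, 15, 15]

[15, 15, 15]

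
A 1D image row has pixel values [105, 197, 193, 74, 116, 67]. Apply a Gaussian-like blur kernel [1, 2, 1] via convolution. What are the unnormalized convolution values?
Convolve image row [105, 197, 193, 74, 116, 67] with kernel [1, 2, 1]: y[0] = 105×1 = 105; y[1] = 105×2 + 197×1 = 407; y[2] = 105×1 + 197×2 + 193×1 = 692; y[3] = 197×1 + 193×2 + 74×1 = 657; y[4] = 193×1 + 74×2 + 116×1 = 457; y[5] = 74×1 + 116×2 + 67×1 = 373; y[6] = 116×1 + 67×2 = 250; y[7] = 67×1 = 67 → [105, 407, 692, 657, 457, 373, 250, 67]. Normalization factor = sum(kernel) = 4.

[105, 407, 692, 657, 457, 373, 250, 67]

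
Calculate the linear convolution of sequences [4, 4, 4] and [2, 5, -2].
y[0] = 4×2 = 8; y[1] = 4×5 + 4×2 = 28; y[2] = 4×-2 + 4×5 + 4×2 = 20; y[3] = 4×-2 + 4×5 = 12; y[4] = 4×-2 = -8

[8, 28, 20, 12, -8]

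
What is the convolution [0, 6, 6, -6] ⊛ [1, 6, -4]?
y[0] = 0×1 = 0; y[1] = 0×6 + 6×1 = 6; y[2] = 0×-4 + 6×6 + 6×1 = 42; y[3] = 6×-4 + 6×6 + -6×1 = 6; y[4] = 6×-4 + -6×6 = -60; y[5] = -6×-4 = 24

[0, 6, 42, 6, -60, 24]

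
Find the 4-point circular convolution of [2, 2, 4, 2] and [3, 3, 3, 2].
Use y[k] = Σ_j x[j]·h[(k-j) mod 4]. y[0] = 2×3 + 2×2 + 4×3 + 2×3 = 28; y[1] = 2×3 + 2×3 + 4×2 + 2×3 = 26; y[2] = 2×3 + 2×3 + 4×3 + 2×2 = 28; y[3] = 2×2 + 2×3 + 4×3 + 2×3 = 28. Result: [28, 26, 28, 28]

[28, 26, 28, 28]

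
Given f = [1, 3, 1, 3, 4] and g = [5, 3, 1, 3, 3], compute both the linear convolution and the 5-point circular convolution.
Linear: y_lin[0] = 1×5 = 5; y_lin[1] = 1×3 + 3×5 = 18; y_lin[2] = 1×1 + 3×3 + 1×5 = 15; y_lin[3] = 1×3 + 3×1 + 1×3 + 3×5 = 24; y_lin[4] = 1×3 + 3×3 + 1×1 + 3×3 + 4×5 = 42; y_lin[5] = 3×3 + 1×3 + 3×1 + 4×3 = 27; y_lin[6] = 1×3 + 3×3 + 4×1 = 16; y_lin[7] = 3×3 + 4×3 = 21; y_lin[8] = 4×3 = 12 → [5, 18, 15, 24, 42, 27, 16, 21, 12]. Circular (length 5): y[0] = 1×5 + 3×3 + 1×3 + 3×1 + 4×3 = 32; y[1] = 1×3 + 3×5 + 1×3 + 3×3 + 4×1 = 34; y[2] = 1×1 + 3×3 + 1×5 + 3×3 + 4×3 = 36; y[3] = 1×3 + 3×1 + 1×3 + 3×5 + 4×3 = 36; y[4] = 1×3 + 3×3 + 1×1 + 3×3 + 4×5 = 42 → [32, 34, 36, 36, 42]

Linear: [5, 18, 15, 24, 42, 27, 16, 21, 12], Circular: [32, 34, 36, 36, 42]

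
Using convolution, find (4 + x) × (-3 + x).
Ascending coefficients: a = [4, 1], b = [-3, 1]. c[0] = 4×-3 = -12; c[1] = 4×1 + 1×-3 = 1; c[2] = 1×1 = 1. Result coefficients: [-12, 1, 1] → -12 + x + x^2

-12 + x + x^2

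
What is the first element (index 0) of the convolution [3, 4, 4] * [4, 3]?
Use y[k] = Σ_i a[i]·b[k-i] at k=0. y[0] = 3×4 = 12

12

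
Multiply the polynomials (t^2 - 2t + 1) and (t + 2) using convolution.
Ascending coefficients: a = [1, -2, 1], b = [2, 1]. c[0] = 1×2 = 2; c[1] = 1×1 + -2×2 = -3; c[2] = -2×1 + 1×2 = 0; c[3] = 1×1 = 1. Result coefficients: [2, -3, 0, 1] → t^3 - 3t + 2

t^3 - 3t + 2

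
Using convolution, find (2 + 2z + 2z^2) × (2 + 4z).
Ascending coefficients: a = [2, 2, 2], b = [2, 4]. c[0] = 2×2 = 4; c[1] = 2×4 + 2×2 = 12; c[2] = 2×4 + 2×2 = 12; c[3] = 2×4 = 8. Result coefficients: [4, 12, 12, 8] → 4 + 12z + 12z^2 + 8z^3

4 + 12z + 12z^2 + 8z^3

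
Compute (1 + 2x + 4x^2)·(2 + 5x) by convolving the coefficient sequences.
Ascending coefficients: a = [1, 2, 4], b = [2, 5]. c[0] = 1×2 = 2; c[1] = 1×5 + 2×2 = 9; c[2] = 2×5 + 4×2 = 18; c[3] = 4×5 = 20. Result coefficients: [2, 9, 18, 20] → 2 + 9x + 18x^2 + 20x^3

2 + 9x + 18x^2 + 20x^3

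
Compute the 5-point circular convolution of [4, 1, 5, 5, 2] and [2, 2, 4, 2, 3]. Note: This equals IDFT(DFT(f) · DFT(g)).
Either evaluate y[k] = Σ_j f[j]·g[(k-j) mod 5] directly, or use IDFT(DFT(f) · DFT(g)). y[0] = 4×2 + 1×3 + 5×2 + 5×4 + 2×2 = 45; y[1] = 4×2 + 1×2 + 5×3 + 5×2 + 2×4 = 43; y[2] = 4×4 + 1×2 + 5×2 + 5×3 + 2×2 = 47; y[3] = 4×2 + 1×4 + 5×2 + 5×2 + 2×3 = 38; y[4] = 4×3 + 1×2 + 5×4 + 5×2 + 2×2 = 48. Result: [45, 43, 47, 38, 48]

[45, 43, 47, 38, 48]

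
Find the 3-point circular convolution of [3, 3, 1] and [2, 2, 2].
Use y[k] = Σ_j f[j]·g[(k-j) mod 3]. y[0] = 3×2 + 3×2 + 1×2 = 14; y[1] = 3×2 + 3×2 + 1×2 = 14; y[2] = 3×2 + 3×2 + 1×2 = 14. Result: [14, 14, 14]

[14, 14, 14]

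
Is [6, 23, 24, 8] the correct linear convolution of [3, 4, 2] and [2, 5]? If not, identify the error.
Recompute linear convolution of [3, 4, 2] and [2, 5]: y[0] = 3×2 = 6; y[1] = 3×5 + 4×2 = 23; y[2] = 4×5 + 2×2 = 24; y[3] = 2×5 = 10 → [6, 23, 24, 10]. Compare to given [6, 23, 24, 8]: they differ at index 3: given 8, correct 10, so answer: No

No. Error at index 3: given 8, correct 10.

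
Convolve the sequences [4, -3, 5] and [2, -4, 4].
y[0] = 4×2 = 8; y[1] = 4×-4 + -3×2 = -22; y[2] = 4×4 + -3×-4 + 5×2 = 38; y[3] = -3×4 + 5×-4 = -32; y[4] = 5×4 = 20

[8, -22, 38, -32, 20]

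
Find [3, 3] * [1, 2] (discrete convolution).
y[0] = 3×1 = 3; y[1] = 3×2 + 3×1 = 9; y[2] = 3×2 = 6

[3, 9, 6]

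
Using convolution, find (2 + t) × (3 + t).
Ascending coefficients: a = [2, 1], b = [3, 1]. c[0] = 2×3 = 6; c[1] = 2×1 + 1×3 = 5; c[2] = 1×1 = 1. Result coefficients: [6, 5, 1] → 6 + 5t + t^2

6 + 5t + t^2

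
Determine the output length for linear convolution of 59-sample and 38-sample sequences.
Linear/full convolution length: m + n - 1 = 59 + 38 - 1 = 96

96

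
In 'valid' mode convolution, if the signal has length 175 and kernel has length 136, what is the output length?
'Valid' mode counts only positions where the kernel fully overlaps the signal: m - n + 1 = 175 - 136 + 1 = 40

40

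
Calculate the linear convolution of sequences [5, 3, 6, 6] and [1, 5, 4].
y[0] = 5×1 = 5; y[1] = 5×5 + 3×1 = 28; y[2] = 5×4 + 3×5 + 6×1 = 41; y[3] = 3×4 + 6×5 + 6×1 = 48; y[4] = 6×4 + 6×5 = 54; y[5] = 6×4 = 24

[5, 28, 41, 48, 54, 24]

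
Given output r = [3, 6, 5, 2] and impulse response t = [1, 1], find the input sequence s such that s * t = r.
Deconvolve r=[3, 6, 5, 2] by t=[1, 1]. Since t[0]=1, solve forward: s[0] = r[0] / 1 = 3; s[1] = (r[1] - 3×1) / 1 = 3; s[2] = (r[2] - 3×1) / 1 = 2. So s = [3, 3, 2]. Check by forward convolution: r[0] = 3×1 = 3; r[1] = 3×1 + 3×1 = 6; r[2] = 3×1 + 2×1 = 5; r[3] = 2×1 = 2

[3, 3, 2]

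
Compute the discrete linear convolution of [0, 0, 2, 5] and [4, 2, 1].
y[0] = 0×4 = 0; y[1] = 0×2 + 0×4 = 0; y[2] = 0×1 + 0×2 + 2×4 = 8; y[3] = 0×1 + 2×2 + 5×4 = 24; y[4] = 2×1 + 5×2 = 12; y[5] = 5×1 = 5

[0, 0, 8, 24, 12, 5]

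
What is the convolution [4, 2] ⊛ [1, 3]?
y[0] = 4×1 = 4; y[1] = 4×3 + 2×1 = 14; y[2] = 2×3 = 6

[4, 14, 6]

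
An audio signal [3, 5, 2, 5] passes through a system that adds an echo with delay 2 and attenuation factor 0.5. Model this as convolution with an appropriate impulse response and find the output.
Direct-path + delayed-attenuated-path model → impulse response h = [1, 0, 0.5] (1 at lag 0, 0.5 at lag 2). Output y[n] = x[n] + 0.5·x[n - 2] (with x[n] = 0 outside 0..3): y[0] = 3 + 0.5×0 = 3; y[1] = 5 + 0.5×0 = 5; y[2] = 2 + 0.5×3 = 3.5; y[3] = 5 + 0.5×5 = 7.5; y[4] = 0 + 0.5×2 = 1.0; y[5] = 0 + 0.5×5 = 2.5. So y = [3, 5, 3.5, 7.5, 1.0, 2.5]

[3, 5, 3.5, 7.5, 1.0, 2.5]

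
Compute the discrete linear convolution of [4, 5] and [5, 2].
y[0] = 4×5 = 20; y[1] = 4×2 + 5×5 = 33; y[2] = 5×2 = 10

[20, 33, 10]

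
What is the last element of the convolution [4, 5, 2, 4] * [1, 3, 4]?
Use y[k] = Σ_i a[i]·b[k-i] at k=5. y[5] = 4×4 = 16

16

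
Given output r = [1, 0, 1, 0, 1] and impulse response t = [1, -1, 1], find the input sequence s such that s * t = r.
Deconvolve r=[1, 0, 1, 0, 1] by t=[1, -1, 1]. Since t[0]=1, solve forward: s[0] = r[0] / 1 = 1; s[1] = (r[1] - 1×-1) / 1 = 1; s[2] = (r[2] - 1×-1 - 1×1) / 1 = 1. So s = [1, 1, 1]. Check by forward convolution: r[0] = 1×1 = 1; r[1] = 1×-1 + 1×1 = 0; r[2] = 1×1 + 1×-1 + 1×1 = 1; r[3] = 1×1 + 1×-1 = 0; r[4] = 1×1 = 1

[1, 1, 1]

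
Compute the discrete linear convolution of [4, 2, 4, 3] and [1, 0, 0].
y[0] = 4×1 = 4; y[1] = 4×0 + 2×1 = 2; y[2] = 4×0 + 2×0 + 4×1 = 4; y[3] = 2×0 + 4×0 + 3×1 = 3; y[4] = 4×0 + 3×0 = 0; y[5] = 3×0 = 0

[4, 2, 4, 3, 0, 0]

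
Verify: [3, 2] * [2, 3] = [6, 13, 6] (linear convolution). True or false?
Recompute linear convolution of [3, 2] and [2, 3]: y[0] = 3×2 = 6; y[1] = 3×3 + 2×2 = 13; y[2] = 2×3 = 6 → [6, 13, 6]. Given [6, 13, 6] matches, so answer: Yes

Yes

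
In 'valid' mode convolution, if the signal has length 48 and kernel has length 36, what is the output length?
'Valid' mode counts only positions where the kernel fully overlaps the signal: m - n + 1 = 48 - 36 + 1 = 13

13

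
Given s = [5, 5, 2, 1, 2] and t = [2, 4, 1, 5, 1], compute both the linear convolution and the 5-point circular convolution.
Linear: y_lin[0] = 5×2 = 10; y_lin[1] = 5×4 + 5×2 = 30; y_lin[2] = 5×1 + 5×4 + 2×2 = 29; y_lin[3] = 5×5 + 5×1 + 2×4 + 1×2 = 40; y_lin[4] = 5×1 + 5×5 + 2×1 + 1×4 + 2×2 = 40; y_lin[5] = 5×1 + 2×5 + 1×1 + 2×4 = 24; y_lin[6] = 2×1 + 1×5 + 2×1 = 9; y_lin[7] = 1×1 + 2×5 = 11; y_lin[8] = 2×1 = 2 → [10, 30, 29, 40, 40, 24, 9, 11, 2]. Circular (length 5): y[0] = 5×2 + 5×1 + 2×5 + 1×1 + 2×4 = 34; y[1] = 5×4 + 5×2 + 2×1 + 1×5 + 2×1 = 39; y[2] = 5×1 + 5×4 + 2×2 + 1×1 + 2×5 = 40; y[3] = 5×5 + 5×1 + 2×4 + 1×2 + 2×1 = 42; y[4] = 5×1 + 5×5 + 2×1 + 1×4 + 2×2 = 40 → [34, 39, 40, 42, 40]

Linear: [10, 30, 29, 40, 40, 24, 9, 11, 2], Circular: [34, 39, 40, 42, 40]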